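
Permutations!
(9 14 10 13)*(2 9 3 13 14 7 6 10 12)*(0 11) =(0 11)(2 9 7 6 10 14 12)(3 13) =[11, 1, 9, 13, 4, 5, 10, 6, 8, 7, 14, 0, 2, 3, 12]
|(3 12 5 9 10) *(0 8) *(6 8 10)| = 8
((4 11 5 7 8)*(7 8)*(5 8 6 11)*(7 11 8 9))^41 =(4 5 6 8)(7 9 11) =((4 5 6 8)(7 11 9))^41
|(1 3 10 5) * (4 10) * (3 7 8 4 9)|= |(1 7 8 4 10 5)(3 9)|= 6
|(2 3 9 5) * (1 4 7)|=|(1 4 7)(2 3 9 5)|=12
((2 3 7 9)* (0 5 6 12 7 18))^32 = ((0 5 6 12 7 9 2 3 18))^32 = (0 9 5 2 6 3 12 18 7)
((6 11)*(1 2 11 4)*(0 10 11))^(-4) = (0 6 2 11 1 10 4)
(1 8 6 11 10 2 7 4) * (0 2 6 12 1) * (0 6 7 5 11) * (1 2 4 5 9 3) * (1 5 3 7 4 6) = [6, 8, 9, 5, 1, 11, 0, 3, 12, 7, 4, 10, 2] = (0 6)(1 8 12 2 9 7 3 5 11 10 4)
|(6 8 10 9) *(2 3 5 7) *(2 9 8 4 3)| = 6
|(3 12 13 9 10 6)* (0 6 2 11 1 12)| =21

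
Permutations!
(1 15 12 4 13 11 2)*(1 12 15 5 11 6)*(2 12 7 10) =(15)(1 5 11 12 4 13 6)(2 7 10) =[0, 5, 7, 3, 13, 11, 1, 10, 8, 9, 2, 12, 4, 6, 14, 15]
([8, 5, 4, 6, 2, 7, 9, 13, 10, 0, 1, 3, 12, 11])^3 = [1, 13, 4, 0, 2, 11, 8, 3, 5, 10, 7, 9, 12, 6]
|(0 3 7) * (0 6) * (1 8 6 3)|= |(0 1 8 6)(3 7)|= 4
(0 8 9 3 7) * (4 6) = (0 8 9 3 7)(4 6) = [8, 1, 2, 7, 6, 5, 4, 0, 9, 3]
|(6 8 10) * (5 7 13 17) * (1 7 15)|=|(1 7 13 17 5 15)(6 8 10)|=6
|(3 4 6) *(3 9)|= |(3 4 6 9)|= 4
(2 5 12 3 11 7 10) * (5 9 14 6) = [0, 1, 9, 11, 4, 12, 5, 10, 8, 14, 2, 7, 3, 13, 6] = (2 9 14 6 5 12 3 11 7 10)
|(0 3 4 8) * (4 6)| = 5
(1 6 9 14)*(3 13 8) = (1 6 9 14)(3 13 8) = [0, 6, 2, 13, 4, 5, 9, 7, 3, 14, 10, 11, 12, 8, 1]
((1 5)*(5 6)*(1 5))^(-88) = ((1 6))^(-88) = (6)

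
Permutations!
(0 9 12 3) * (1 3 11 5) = (0 9 12 11 5 1 3) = [9, 3, 2, 0, 4, 1, 6, 7, 8, 12, 10, 5, 11]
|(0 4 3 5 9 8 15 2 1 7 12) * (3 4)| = |(0 3 5 9 8 15 2 1 7 12)| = 10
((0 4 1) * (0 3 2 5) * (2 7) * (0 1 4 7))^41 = (0 3 1 5 2 7)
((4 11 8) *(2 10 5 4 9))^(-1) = (2 9 8 11 4 5 10)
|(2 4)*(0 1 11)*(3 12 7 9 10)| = 30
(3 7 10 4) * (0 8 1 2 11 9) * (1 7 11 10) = [8, 2, 10, 11, 3, 5, 6, 1, 7, 0, 4, 9] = (0 8 7 1 2 10 4 3 11 9)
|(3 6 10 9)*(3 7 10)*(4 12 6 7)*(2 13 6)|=|(2 13 6 3 7 10 9 4 12)|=9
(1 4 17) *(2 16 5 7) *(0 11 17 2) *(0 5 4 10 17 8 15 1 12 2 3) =[11, 10, 16, 0, 3, 7, 6, 5, 15, 9, 17, 8, 2, 13, 14, 1, 4, 12] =(0 11 8 15 1 10 17 12 2 16 4 3)(5 7)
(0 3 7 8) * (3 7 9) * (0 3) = (0 7 8 3 9) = [7, 1, 2, 9, 4, 5, 6, 8, 3, 0]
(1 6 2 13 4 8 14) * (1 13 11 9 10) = (1 6 2 11 9 10)(4 8 14 13) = [0, 6, 11, 3, 8, 5, 2, 7, 14, 10, 1, 9, 12, 4, 13]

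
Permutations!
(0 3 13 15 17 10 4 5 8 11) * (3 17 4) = (0 17 10 3 13 15 4 5 8 11) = [17, 1, 2, 13, 5, 8, 6, 7, 11, 9, 3, 0, 12, 15, 14, 4, 16, 10]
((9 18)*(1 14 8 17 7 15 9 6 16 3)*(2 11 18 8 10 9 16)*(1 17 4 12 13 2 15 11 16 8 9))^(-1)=(1 10 14)(2 13 12 4 8 15 6 18 11 7 17 3 16)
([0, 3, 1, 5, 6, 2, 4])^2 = [0, 5, 3, 2, 4, 1, 6]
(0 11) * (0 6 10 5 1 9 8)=(0 11 6 10 5 1 9 8)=[11, 9, 2, 3, 4, 1, 10, 7, 0, 8, 5, 6]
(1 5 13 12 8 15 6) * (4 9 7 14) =(1 5 13 12 8 15 6)(4 9 7 14) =[0, 5, 2, 3, 9, 13, 1, 14, 15, 7, 10, 11, 8, 12, 4, 6]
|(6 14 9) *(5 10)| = |(5 10)(6 14 9)| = 6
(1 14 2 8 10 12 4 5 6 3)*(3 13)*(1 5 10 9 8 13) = (1 14 2 13 3 5 6)(4 10 12)(8 9) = [0, 14, 13, 5, 10, 6, 1, 7, 9, 8, 12, 11, 4, 3, 2]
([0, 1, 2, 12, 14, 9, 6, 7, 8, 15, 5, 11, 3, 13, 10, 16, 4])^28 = (16)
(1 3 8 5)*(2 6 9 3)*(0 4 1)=(0 4 1 2 6 9 3 8 5)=[4, 2, 6, 8, 1, 0, 9, 7, 5, 3]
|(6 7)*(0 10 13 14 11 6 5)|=8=|(0 10 13 14 11 6 7 5)|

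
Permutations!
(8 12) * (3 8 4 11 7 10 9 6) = (3 8 12 4 11 7 10 9 6) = [0, 1, 2, 8, 11, 5, 3, 10, 12, 6, 9, 7, 4]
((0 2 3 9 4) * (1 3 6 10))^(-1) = (0 4 9 3 1 10 6 2)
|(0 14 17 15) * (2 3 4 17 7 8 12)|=10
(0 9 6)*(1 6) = [9, 6, 2, 3, 4, 5, 0, 7, 8, 1] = (0 9 1 6)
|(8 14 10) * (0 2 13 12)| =12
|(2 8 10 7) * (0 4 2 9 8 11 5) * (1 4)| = |(0 1 4 2 11 5)(7 9 8 10)| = 12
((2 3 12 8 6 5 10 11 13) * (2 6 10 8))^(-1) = ((2 3 12)(5 8 10 11 13 6))^(-1) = (2 12 3)(5 6 13 11 10 8)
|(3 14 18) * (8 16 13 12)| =|(3 14 18)(8 16 13 12)| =12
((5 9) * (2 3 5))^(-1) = (2 9 5 3)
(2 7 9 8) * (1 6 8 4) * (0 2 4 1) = (0 2 7 9 1 6 8 4) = [2, 6, 7, 3, 0, 5, 8, 9, 4, 1]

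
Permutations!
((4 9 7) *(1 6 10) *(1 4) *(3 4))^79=(1 10 4 7 6 3 9)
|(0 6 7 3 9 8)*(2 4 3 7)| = 7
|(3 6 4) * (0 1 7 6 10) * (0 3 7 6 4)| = 6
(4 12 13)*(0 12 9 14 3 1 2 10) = [12, 2, 10, 1, 9, 5, 6, 7, 8, 14, 0, 11, 13, 4, 3] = (0 12 13 4 9 14 3 1 2 10)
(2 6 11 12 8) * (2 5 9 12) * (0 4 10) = [4, 1, 6, 3, 10, 9, 11, 7, 5, 12, 0, 2, 8] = (0 4 10)(2 6 11)(5 9 12 8)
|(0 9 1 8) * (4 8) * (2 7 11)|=|(0 9 1 4 8)(2 7 11)|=15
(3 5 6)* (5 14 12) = [0, 1, 2, 14, 4, 6, 3, 7, 8, 9, 10, 11, 5, 13, 12] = (3 14 12 5 6)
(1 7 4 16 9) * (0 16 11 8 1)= (0 16 9)(1 7 4 11 8)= [16, 7, 2, 3, 11, 5, 6, 4, 1, 0, 10, 8, 12, 13, 14, 15, 9]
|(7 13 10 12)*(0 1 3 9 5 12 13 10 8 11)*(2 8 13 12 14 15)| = |(0 1 3 9 5 14 15 2 8 11)(7 10 12)| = 30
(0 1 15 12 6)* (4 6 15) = (0 1 4 6)(12 15) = [1, 4, 2, 3, 6, 5, 0, 7, 8, 9, 10, 11, 15, 13, 14, 12]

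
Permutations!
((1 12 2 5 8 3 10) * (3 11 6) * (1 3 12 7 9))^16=((1 7 9)(2 5 8 11 6 12)(3 10))^16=(1 7 9)(2 6 8)(5 12 11)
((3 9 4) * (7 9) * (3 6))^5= (9)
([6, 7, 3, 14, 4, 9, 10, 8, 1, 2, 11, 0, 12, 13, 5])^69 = (0 6 10 11)(2 9 5 14 3)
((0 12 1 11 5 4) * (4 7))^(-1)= ((0 12 1 11 5 7 4))^(-1)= (0 4 7 5 11 1 12)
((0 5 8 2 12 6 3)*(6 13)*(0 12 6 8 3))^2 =((0 5 3 12 13 8 2 6))^2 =(0 3 13 2)(5 12 8 6)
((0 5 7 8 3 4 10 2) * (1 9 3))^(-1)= (0 2 10 4 3 9 1 8 7 5)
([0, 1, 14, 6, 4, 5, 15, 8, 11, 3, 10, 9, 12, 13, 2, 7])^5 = (2 14)(3 11 7 6 9 8 15)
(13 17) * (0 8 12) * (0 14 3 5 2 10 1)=[8, 0, 10, 5, 4, 2, 6, 7, 12, 9, 1, 11, 14, 17, 3, 15, 16, 13]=(0 8 12 14 3 5 2 10 1)(13 17)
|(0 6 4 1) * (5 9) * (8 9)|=12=|(0 6 4 1)(5 8 9)|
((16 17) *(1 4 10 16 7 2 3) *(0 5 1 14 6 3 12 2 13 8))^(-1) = (0 8 13 7 17 16 10 4 1 5)(2 12)(3 6 14)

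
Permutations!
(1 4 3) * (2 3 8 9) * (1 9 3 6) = [0, 4, 6, 9, 8, 5, 1, 7, 3, 2] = (1 4 8 3 9 2 6)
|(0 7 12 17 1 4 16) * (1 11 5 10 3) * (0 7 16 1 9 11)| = |(0 16 7 12 17)(1 4)(3 9 11 5 10)| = 10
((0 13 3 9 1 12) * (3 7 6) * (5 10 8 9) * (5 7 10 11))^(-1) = (0 12 1 9 8 10 13)(3 6 7)(5 11)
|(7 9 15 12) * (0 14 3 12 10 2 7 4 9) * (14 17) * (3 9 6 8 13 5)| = |(0 17 14 9 15 10 2 7)(3 12 4 6 8 13 5)| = 56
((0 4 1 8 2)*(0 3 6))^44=(0 1 2 6 4 8 3)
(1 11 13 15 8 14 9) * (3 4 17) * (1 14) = (1 11 13 15 8)(3 4 17)(9 14) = [0, 11, 2, 4, 17, 5, 6, 7, 1, 14, 10, 13, 12, 15, 9, 8, 16, 3]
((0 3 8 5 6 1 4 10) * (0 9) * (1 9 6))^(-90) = (10)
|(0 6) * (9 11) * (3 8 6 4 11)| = 7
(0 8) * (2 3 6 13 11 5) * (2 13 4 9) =(0 8)(2 3 6 4 9)(5 13 11) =[8, 1, 3, 6, 9, 13, 4, 7, 0, 2, 10, 5, 12, 11]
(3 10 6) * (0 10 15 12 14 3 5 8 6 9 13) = (0 10 9 13)(3 15 12 14)(5 8 6) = [10, 1, 2, 15, 4, 8, 5, 7, 6, 13, 9, 11, 14, 0, 3, 12]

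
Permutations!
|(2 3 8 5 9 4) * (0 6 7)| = |(0 6 7)(2 3 8 5 9 4)| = 6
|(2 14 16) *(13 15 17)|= |(2 14 16)(13 15 17)|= 3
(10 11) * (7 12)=[0, 1, 2, 3, 4, 5, 6, 12, 8, 9, 11, 10, 7]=(7 12)(10 11)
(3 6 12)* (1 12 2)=(1 12 3 6 2)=[0, 12, 1, 6, 4, 5, 2, 7, 8, 9, 10, 11, 3]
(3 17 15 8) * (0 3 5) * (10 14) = [3, 1, 2, 17, 4, 0, 6, 7, 5, 9, 14, 11, 12, 13, 10, 8, 16, 15] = (0 3 17 15 8 5)(10 14)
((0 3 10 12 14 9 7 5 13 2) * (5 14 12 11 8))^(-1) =(0 2 13 5 8 11 10 3)(7 9 14)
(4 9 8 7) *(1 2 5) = (1 2 5)(4 9 8 7) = [0, 2, 5, 3, 9, 1, 6, 4, 7, 8]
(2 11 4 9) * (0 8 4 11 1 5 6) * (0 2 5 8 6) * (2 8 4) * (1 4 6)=(11)(0 1 6 8 2 4 9 5)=[1, 6, 4, 3, 9, 0, 8, 7, 2, 5, 10, 11]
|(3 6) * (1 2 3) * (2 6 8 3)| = |(1 6)(3 8)| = 2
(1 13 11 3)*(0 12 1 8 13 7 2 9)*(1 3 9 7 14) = (0 12 3 8 13 11 9)(1 14)(2 7) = [12, 14, 7, 8, 4, 5, 6, 2, 13, 0, 10, 9, 3, 11, 1]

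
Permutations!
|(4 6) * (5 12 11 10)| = 4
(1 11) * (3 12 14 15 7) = (1 11)(3 12 14 15 7) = [0, 11, 2, 12, 4, 5, 6, 3, 8, 9, 10, 1, 14, 13, 15, 7]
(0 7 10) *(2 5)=(0 7 10)(2 5)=[7, 1, 5, 3, 4, 2, 6, 10, 8, 9, 0]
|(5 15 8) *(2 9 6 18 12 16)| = 6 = |(2 9 6 18 12 16)(5 15 8)|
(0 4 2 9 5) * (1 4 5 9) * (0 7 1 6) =(9)(0 5 7 1 4 2 6) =[5, 4, 6, 3, 2, 7, 0, 1, 8, 9]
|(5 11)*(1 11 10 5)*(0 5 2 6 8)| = 6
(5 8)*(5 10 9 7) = (5 8 10 9 7) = [0, 1, 2, 3, 4, 8, 6, 5, 10, 7, 9]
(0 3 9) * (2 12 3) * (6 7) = (0 2 12 3 9)(6 7) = [2, 1, 12, 9, 4, 5, 7, 6, 8, 0, 10, 11, 3]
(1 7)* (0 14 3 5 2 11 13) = (0 14 3 5 2 11 13)(1 7) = [14, 7, 11, 5, 4, 2, 6, 1, 8, 9, 10, 13, 12, 0, 3]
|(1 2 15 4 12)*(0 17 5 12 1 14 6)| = 12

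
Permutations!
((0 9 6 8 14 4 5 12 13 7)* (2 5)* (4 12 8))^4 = ((0 9 6 4 2 5 8 14 12 13 7))^4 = (0 2 12 9 5 13 6 8 7 4 14)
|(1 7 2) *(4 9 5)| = 3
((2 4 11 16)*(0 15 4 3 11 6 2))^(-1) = (0 16 11 3 2 6 4 15)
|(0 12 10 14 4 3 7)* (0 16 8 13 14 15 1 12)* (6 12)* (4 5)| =40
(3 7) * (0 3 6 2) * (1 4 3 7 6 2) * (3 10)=[7, 4, 0, 6, 10, 5, 1, 2, 8, 9, 3]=(0 7 2)(1 4 10 3 6)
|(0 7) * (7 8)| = |(0 8 7)| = 3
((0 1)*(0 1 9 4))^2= ((0 9 4))^2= (0 4 9)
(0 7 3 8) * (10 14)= (0 7 3 8)(10 14)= [7, 1, 2, 8, 4, 5, 6, 3, 0, 9, 14, 11, 12, 13, 10]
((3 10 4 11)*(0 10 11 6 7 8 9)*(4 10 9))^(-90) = (11)(4 7)(6 8) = ((0 9)(3 11)(4 6 7 8))^(-90)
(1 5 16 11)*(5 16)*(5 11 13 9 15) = (1 16 13 9 15 5 11) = [0, 16, 2, 3, 4, 11, 6, 7, 8, 15, 10, 1, 12, 9, 14, 5, 13]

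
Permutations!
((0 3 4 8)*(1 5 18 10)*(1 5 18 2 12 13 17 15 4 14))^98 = ((0 3 14 1 18 10 5 2 12 13 17 15 4 8))^98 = (18)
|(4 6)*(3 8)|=2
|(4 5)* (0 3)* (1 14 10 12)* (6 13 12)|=|(0 3)(1 14 10 6 13 12)(4 5)|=6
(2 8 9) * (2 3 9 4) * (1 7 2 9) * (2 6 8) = (1 7 6 8 4 9 3) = [0, 7, 2, 1, 9, 5, 8, 6, 4, 3]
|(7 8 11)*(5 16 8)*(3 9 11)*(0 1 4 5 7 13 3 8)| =|(0 1 4 5 16)(3 9 11 13)| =20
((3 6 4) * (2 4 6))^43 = ((6)(2 4 3))^43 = (6)(2 4 3)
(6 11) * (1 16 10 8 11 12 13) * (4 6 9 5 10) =[0, 16, 2, 3, 6, 10, 12, 7, 11, 5, 8, 9, 13, 1, 14, 15, 4] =(1 16 4 6 12 13)(5 10 8 11 9)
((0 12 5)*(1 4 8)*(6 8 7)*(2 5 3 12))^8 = (12)(0 5 2)(1 6 4 8 7)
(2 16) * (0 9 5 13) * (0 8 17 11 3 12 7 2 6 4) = [9, 1, 16, 12, 0, 13, 4, 2, 17, 5, 10, 3, 7, 8, 14, 15, 6, 11] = (0 9 5 13 8 17 11 3 12 7 2 16 6 4)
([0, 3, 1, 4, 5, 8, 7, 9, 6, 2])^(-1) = [0, 2, 9, 1, 3, 4, 8, 6, 5, 7]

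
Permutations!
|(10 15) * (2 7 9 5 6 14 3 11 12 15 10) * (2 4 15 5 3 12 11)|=|(2 7 9 3)(4 15)(5 6 14 12)|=4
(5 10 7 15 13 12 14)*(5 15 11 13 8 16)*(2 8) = (2 8 16 5 10 7 11 13 12 14 15) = [0, 1, 8, 3, 4, 10, 6, 11, 16, 9, 7, 13, 14, 12, 15, 2, 5]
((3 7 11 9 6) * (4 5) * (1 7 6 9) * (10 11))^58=(1 10)(7 11)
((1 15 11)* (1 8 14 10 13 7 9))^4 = (1 14 9 8 7 11 13 15 10) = ((1 15 11 8 14 10 13 7 9))^4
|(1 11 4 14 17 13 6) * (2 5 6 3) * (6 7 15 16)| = 13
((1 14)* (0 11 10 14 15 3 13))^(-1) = (0 13 3 15 1 14 10 11)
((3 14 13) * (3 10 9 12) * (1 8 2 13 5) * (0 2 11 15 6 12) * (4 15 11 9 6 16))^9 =((0 2 13 10 6 12 3 14 5 1 8 9)(4 15 16))^9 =(16)(0 1 3 10)(2 8 14 6)(5 12 13 9)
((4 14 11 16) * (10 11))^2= (4 10 16 14 11)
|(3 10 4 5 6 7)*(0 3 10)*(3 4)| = 7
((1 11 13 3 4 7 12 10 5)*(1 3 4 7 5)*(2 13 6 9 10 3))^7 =(1 6 10 11 9)(2 5 4 13)(3 7 12)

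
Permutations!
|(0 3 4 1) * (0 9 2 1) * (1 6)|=12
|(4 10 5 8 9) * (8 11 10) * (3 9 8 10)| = |(3 9 4 10 5 11)| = 6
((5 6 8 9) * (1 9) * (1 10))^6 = (10) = ((1 9 5 6 8 10))^6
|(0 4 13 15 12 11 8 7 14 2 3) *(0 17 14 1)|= |(0 4 13 15 12 11 8 7 1)(2 3 17 14)|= 36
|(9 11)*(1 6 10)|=|(1 6 10)(9 11)|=6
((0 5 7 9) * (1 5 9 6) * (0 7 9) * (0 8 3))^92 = (0 3 8)(1 9 6 5 7)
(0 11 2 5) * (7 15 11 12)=(0 12 7 15 11 2 5)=[12, 1, 5, 3, 4, 0, 6, 15, 8, 9, 10, 2, 7, 13, 14, 11]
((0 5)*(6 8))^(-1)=((0 5)(6 8))^(-1)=(0 5)(6 8)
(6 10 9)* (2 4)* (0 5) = [5, 1, 4, 3, 2, 0, 10, 7, 8, 6, 9] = (0 5)(2 4)(6 10 9)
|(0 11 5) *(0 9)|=4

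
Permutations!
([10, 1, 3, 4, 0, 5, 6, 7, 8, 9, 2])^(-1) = [4, 1, 10, 2, 3, 5, 6, 7, 8, 9, 0]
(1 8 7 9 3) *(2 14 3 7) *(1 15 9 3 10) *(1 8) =[0, 1, 14, 15, 4, 5, 6, 3, 2, 7, 8, 11, 12, 13, 10, 9] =(2 14 10 8)(3 15 9 7)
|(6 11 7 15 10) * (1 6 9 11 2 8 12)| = 5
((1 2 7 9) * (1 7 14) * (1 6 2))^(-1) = (2 6 14)(7 9)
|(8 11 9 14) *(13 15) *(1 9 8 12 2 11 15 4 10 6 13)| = 8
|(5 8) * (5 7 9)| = 4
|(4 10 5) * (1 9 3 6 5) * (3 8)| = |(1 9 8 3 6 5 4 10)| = 8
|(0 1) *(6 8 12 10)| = 4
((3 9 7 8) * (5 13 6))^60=(13)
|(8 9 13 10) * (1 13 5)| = 6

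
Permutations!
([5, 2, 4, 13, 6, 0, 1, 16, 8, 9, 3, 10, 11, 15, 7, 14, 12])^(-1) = [5, 6, 1, 10, 2, 0, 4, 14, 8, 9, 11, 12, 16, 3, 15, 13, 7]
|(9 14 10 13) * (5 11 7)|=12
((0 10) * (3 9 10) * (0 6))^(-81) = ((0 3 9 10 6))^(-81) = (0 6 10 9 3)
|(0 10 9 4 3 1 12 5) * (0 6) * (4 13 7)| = 11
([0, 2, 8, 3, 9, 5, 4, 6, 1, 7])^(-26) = (1 2 8)(4 7)(6 9)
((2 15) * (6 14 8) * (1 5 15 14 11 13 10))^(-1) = (1 10 13 11 6 8 14 2 15 5)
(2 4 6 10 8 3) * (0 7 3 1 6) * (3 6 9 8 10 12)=(0 7 6 12 3 2 4)(1 9 8)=[7, 9, 4, 2, 0, 5, 12, 6, 1, 8, 10, 11, 3]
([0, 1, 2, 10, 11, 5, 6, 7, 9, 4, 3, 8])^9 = (3 10)(4 11 8 9)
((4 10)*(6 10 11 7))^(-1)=(4 10 6 7 11)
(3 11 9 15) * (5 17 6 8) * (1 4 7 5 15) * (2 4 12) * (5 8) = [0, 12, 4, 11, 7, 17, 5, 8, 15, 1, 10, 9, 2, 13, 14, 3, 16, 6] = (1 12 2 4 7 8 15 3 11 9)(5 17 6)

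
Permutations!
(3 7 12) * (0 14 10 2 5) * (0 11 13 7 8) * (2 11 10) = (0 14 2 5 10 11 13 7 12 3 8) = [14, 1, 5, 8, 4, 10, 6, 12, 0, 9, 11, 13, 3, 7, 2]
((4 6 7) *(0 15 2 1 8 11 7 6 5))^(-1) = (0 5 4 7 11 8 1 2 15)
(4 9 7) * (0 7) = (0 7 4 9) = [7, 1, 2, 3, 9, 5, 6, 4, 8, 0]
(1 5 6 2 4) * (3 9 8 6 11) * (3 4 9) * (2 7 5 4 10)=(1 4)(2 9 8 6 7 5 11 10)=[0, 4, 9, 3, 1, 11, 7, 5, 6, 8, 2, 10]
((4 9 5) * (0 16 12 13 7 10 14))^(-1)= ((0 16 12 13 7 10 14)(4 9 5))^(-1)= (0 14 10 7 13 12 16)(4 5 9)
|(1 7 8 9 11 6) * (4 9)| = |(1 7 8 4 9 11 6)| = 7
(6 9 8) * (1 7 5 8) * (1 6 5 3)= [0, 7, 2, 1, 4, 8, 9, 3, 5, 6]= (1 7 3)(5 8)(6 9)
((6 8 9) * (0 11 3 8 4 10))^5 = (0 6 3 10 9 11 4 8)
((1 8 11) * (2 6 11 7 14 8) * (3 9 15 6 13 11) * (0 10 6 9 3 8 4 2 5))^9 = ((0 10 6 8 7 14 4 2 13 11 1 5)(9 15))^9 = (0 11 4 8)(1 2 7 10)(5 13 14 6)(9 15)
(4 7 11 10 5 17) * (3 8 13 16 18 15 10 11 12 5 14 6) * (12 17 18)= (3 8 13 16 12 5 18 15 10 14 6)(4 7 17)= [0, 1, 2, 8, 7, 18, 3, 17, 13, 9, 14, 11, 5, 16, 6, 10, 12, 4, 15]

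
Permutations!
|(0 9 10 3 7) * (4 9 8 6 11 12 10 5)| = 24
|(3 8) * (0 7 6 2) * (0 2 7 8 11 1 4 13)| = |(0 8 3 11 1 4 13)(6 7)| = 14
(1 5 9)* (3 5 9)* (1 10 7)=(1 9 10 7)(3 5)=[0, 9, 2, 5, 4, 3, 6, 1, 8, 10, 7]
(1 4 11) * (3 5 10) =[0, 4, 2, 5, 11, 10, 6, 7, 8, 9, 3, 1] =(1 4 11)(3 5 10)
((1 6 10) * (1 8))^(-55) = ((1 6 10 8))^(-55) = (1 6 10 8)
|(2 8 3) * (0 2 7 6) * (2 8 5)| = |(0 8 3 7 6)(2 5)| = 10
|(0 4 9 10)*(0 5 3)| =6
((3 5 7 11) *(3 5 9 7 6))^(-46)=(3 7 5)(6 9 11)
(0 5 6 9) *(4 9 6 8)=(0 5 8 4 9)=[5, 1, 2, 3, 9, 8, 6, 7, 4, 0]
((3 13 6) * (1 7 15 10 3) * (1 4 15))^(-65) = ((1 7)(3 13 6 4 15 10))^(-65) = (1 7)(3 13 6 4 15 10)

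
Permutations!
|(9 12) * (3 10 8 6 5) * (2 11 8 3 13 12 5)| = 4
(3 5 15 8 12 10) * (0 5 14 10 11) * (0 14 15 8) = (0 5 8 12 11 14 10 3 15) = [5, 1, 2, 15, 4, 8, 6, 7, 12, 9, 3, 14, 11, 13, 10, 0]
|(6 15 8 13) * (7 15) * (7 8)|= |(6 8 13)(7 15)|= 6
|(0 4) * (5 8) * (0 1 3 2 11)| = 6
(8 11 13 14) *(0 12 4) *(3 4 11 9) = (0 12 11 13 14 8 9 3 4) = [12, 1, 2, 4, 0, 5, 6, 7, 9, 3, 10, 13, 11, 14, 8]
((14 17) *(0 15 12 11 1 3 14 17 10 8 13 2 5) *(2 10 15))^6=((17)(0 2 5)(1 3 14 15 12 11)(8 13 10))^6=(17)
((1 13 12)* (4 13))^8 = (13)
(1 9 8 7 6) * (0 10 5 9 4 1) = (0 10 5 9 8 7 6)(1 4) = [10, 4, 2, 3, 1, 9, 0, 6, 7, 8, 5]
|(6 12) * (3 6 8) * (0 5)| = |(0 5)(3 6 12 8)| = 4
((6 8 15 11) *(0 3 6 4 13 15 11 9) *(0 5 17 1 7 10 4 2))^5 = (0 2 11 8 6 3)(1 15 7 9 10 5 4 17 13) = ((0 3 6 8 11 2)(1 7 10 4 13 15 9 5 17))^5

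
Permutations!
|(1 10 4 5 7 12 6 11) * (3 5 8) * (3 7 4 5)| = |(1 10 5 4 8 7 12 6 11)| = 9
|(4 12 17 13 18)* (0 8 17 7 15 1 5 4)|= 30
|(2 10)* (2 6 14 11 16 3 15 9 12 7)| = |(2 10 6 14 11 16 3 15 9 12 7)| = 11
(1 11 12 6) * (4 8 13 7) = [0, 11, 2, 3, 8, 5, 1, 4, 13, 9, 10, 12, 6, 7] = (1 11 12 6)(4 8 13 7)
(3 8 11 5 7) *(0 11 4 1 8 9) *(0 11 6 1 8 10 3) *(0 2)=(0 6 1 10 3 9 11 5 7 2)(4 8)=[6, 10, 0, 9, 8, 7, 1, 2, 4, 11, 3, 5]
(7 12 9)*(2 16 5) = (2 16 5)(7 12 9) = [0, 1, 16, 3, 4, 2, 6, 12, 8, 7, 10, 11, 9, 13, 14, 15, 5]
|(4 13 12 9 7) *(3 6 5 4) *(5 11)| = 9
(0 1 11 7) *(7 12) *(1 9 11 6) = (0 9 11 12 7)(1 6) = [9, 6, 2, 3, 4, 5, 1, 0, 8, 11, 10, 12, 7]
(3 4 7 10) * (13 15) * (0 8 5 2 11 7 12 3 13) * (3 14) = (0 8 5 2 11 7 10 13 15)(3 4 12 14) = [8, 1, 11, 4, 12, 2, 6, 10, 5, 9, 13, 7, 14, 15, 3, 0]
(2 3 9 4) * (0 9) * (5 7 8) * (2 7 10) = (0 9 4 7 8 5 10 2 3) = [9, 1, 3, 0, 7, 10, 6, 8, 5, 4, 2]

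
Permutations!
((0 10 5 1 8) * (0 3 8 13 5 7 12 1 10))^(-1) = (1 12 7 10 5 13)(3 8)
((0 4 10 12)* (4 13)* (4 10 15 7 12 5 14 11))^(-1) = ((0 13 10 5 14 11 4 15 7 12))^(-1) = (0 12 7 15 4 11 14 5 10 13)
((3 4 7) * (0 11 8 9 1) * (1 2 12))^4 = ((0 11 8 9 2 12 1)(3 4 7))^4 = (0 2 11 12 8 1 9)(3 4 7)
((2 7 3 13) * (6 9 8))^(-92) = (13)(6 9 8)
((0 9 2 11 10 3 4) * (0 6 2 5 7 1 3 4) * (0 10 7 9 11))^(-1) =((0 11 7 1 3 10 4 6 2)(5 9))^(-1) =(0 2 6 4 10 3 1 7 11)(5 9)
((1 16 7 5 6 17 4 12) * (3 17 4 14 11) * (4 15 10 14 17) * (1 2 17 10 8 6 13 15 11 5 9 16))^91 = (17)(7 9 16)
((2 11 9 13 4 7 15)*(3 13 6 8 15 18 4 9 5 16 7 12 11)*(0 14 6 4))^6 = ((0 14 6 8 15 2 3 13 9 4 12 11 5 16 7 18))^6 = (0 3 5 6 9 7 15 12)(2 11 14 13 16 8 4 18)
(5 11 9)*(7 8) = (5 11 9)(7 8) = [0, 1, 2, 3, 4, 11, 6, 8, 7, 5, 10, 9]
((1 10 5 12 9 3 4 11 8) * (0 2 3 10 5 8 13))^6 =(13)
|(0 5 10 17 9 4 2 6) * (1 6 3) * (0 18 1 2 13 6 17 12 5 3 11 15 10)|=|(0 3 2 11 15 10 12 5)(1 17 9 4 13 6 18)|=56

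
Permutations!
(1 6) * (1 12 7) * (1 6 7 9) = (1 7 6 12 9) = [0, 7, 2, 3, 4, 5, 12, 6, 8, 1, 10, 11, 9]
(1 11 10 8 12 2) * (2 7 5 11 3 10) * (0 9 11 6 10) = (0 9 11 2 1 3)(5 6 10 8 12 7) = [9, 3, 1, 0, 4, 6, 10, 5, 12, 11, 8, 2, 7]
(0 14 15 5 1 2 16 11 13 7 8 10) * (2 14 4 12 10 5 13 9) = [4, 14, 16, 3, 12, 1, 6, 8, 5, 2, 0, 9, 10, 7, 15, 13, 11] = (0 4 12 10)(1 14 15 13 7 8 5)(2 16 11 9)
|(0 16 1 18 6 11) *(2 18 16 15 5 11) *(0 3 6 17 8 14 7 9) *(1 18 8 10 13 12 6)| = 18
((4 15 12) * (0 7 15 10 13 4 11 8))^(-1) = (0 8 11 12 15 7)(4 13 10)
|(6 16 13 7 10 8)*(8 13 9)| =|(6 16 9 8)(7 10 13)| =12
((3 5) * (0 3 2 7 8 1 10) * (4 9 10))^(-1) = (0 10 9 4 1 8 7 2 5 3)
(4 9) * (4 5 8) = (4 9 5 8) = [0, 1, 2, 3, 9, 8, 6, 7, 4, 5]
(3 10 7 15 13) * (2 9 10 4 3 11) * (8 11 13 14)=(2 9 10 7 15 14 8 11)(3 4)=[0, 1, 9, 4, 3, 5, 6, 15, 11, 10, 7, 2, 12, 13, 8, 14]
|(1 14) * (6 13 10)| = 6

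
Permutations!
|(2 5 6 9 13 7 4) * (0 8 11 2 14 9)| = |(0 8 11 2 5 6)(4 14 9 13 7)| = 30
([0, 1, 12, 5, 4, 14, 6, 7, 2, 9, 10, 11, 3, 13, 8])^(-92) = (2 14 3)(5 12 8)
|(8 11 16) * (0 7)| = 6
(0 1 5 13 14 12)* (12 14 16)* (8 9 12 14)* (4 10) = (0 1 5 13 16 14 8 9 12)(4 10) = [1, 5, 2, 3, 10, 13, 6, 7, 9, 12, 4, 11, 0, 16, 8, 15, 14]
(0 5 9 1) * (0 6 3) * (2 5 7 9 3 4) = (0 7 9 1 6 4 2 5 3) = [7, 6, 5, 0, 2, 3, 4, 9, 8, 1]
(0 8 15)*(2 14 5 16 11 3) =[8, 1, 14, 2, 4, 16, 6, 7, 15, 9, 10, 3, 12, 13, 5, 0, 11] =(0 8 15)(2 14 5 16 11 3)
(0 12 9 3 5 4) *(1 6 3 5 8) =(0 12 9 5 4)(1 6 3 8) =[12, 6, 2, 8, 0, 4, 3, 7, 1, 5, 10, 11, 9]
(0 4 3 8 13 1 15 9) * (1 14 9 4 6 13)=(0 6 13 14 9)(1 15 4 3 8)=[6, 15, 2, 8, 3, 5, 13, 7, 1, 0, 10, 11, 12, 14, 9, 4]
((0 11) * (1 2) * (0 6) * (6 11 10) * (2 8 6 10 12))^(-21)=((0 12 2 1 8 6))^(-21)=(0 1)(2 6)(8 12)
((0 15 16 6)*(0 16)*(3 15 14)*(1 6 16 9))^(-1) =(16)(0 15 3 14)(1 9 6)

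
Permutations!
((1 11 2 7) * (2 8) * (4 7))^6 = (11)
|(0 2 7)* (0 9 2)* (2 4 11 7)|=4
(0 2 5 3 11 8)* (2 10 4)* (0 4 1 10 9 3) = [9, 10, 5, 11, 2, 0, 6, 7, 4, 3, 1, 8] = (0 9 3 11 8 4 2 5)(1 10)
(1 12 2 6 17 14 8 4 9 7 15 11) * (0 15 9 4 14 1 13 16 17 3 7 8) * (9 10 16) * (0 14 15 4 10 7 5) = (0 4 10 16 17 1 12 2 6 3 5)(8 15 11 13 9) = [4, 12, 6, 5, 10, 0, 3, 7, 15, 8, 16, 13, 2, 9, 14, 11, 17, 1]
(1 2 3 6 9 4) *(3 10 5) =(1 2 10 5 3 6 9 4) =[0, 2, 10, 6, 1, 3, 9, 7, 8, 4, 5]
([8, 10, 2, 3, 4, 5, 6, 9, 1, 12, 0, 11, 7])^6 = (12)(0 1)(8 10)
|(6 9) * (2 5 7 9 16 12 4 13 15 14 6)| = |(2 5 7 9)(4 13 15 14 6 16 12)| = 28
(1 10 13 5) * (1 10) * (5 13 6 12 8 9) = (13)(5 10 6 12 8 9) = [0, 1, 2, 3, 4, 10, 12, 7, 9, 5, 6, 11, 8, 13]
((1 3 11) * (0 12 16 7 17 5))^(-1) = ((0 12 16 7 17 5)(1 3 11))^(-1) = (0 5 17 7 16 12)(1 11 3)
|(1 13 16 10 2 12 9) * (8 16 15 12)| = |(1 13 15 12 9)(2 8 16 10)| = 20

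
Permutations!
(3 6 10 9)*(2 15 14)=[0, 1, 15, 6, 4, 5, 10, 7, 8, 3, 9, 11, 12, 13, 2, 14]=(2 15 14)(3 6 10 9)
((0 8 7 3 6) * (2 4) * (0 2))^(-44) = ((0 8 7 3 6 2 4))^(-44) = (0 2 3 8 4 6 7)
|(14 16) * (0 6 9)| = |(0 6 9)(14 16)| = 6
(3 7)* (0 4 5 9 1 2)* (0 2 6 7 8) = (0 4 5 9 1 6 7 3 8) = [4, 6, 2, 8, 5, 9, 7, 3, 0, 1]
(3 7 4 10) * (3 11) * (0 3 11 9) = (11)(0 3 7 4 10 9) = [3, 1, 2, 7, 10, 5, 6, 4, 8, 0, 9, 11]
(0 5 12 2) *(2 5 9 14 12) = (0 9 14 12 5 2) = [9, 1, 0, 3, 4, 2, 6, 7, 8, 14, 10, 11, 5, 13, 12]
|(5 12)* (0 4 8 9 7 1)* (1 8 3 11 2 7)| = 18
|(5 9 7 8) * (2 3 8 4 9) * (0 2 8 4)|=6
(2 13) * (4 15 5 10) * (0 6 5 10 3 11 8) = (0 6 5 3 11 8)(2 13)(4 15 10) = [6, 1, 13, 11, 15, 3, 5, 7, 0, 9, 4, 8, 12, 2, 14, 10]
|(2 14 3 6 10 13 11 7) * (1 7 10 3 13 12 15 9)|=10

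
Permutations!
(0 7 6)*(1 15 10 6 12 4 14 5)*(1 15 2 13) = (0 7 12 4 14 5 15 10 6)(1 2 13) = [7, 2, 13, 3, 14, 15, 0, 12, 8, 9, 6, 11, 4, 1, 5, 10]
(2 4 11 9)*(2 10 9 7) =(2 4 11 7)(9 10) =[0, 1, 4, 3, 11, 5, 6, 2, 8, 10, 9, 7]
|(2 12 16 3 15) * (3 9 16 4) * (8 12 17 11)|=8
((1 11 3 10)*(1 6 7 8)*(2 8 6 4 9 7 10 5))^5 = ((1 11 3 5 2 8)(4 9 7 6 10))^5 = (1 8 2 5 3 11)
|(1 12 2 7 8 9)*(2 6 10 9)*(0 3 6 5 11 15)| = 30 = |(0 3 6 10 9 1 12 5 11 15)(2 7 8)|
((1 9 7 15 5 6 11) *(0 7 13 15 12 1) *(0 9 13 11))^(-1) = (0 6 5 15 13 1 12 7)(9 11)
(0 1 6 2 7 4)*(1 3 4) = [3, 6, 7, 4, 0, 5, 2, 1] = (0 3 4)(1 6 2 7)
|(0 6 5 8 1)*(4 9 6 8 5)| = 3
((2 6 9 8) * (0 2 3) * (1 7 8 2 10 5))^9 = ((0 10 5 1 7 8 3)(2 6 9))^9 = (0 5 7 3 10 1 8)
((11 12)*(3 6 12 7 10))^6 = ((3 6 12 11 7 10))^6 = (12)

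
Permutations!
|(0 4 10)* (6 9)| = 6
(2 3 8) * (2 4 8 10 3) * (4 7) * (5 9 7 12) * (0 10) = (0 10 3)(4 8 12 5 9 7) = [10, 1, 2, 0, 8, 9, 6, 4, 12, 7, 3, 11, 5]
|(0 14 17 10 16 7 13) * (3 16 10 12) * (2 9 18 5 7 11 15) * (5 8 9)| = 12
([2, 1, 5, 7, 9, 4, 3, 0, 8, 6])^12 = (0 9)(2 6)(3 5)(4 7)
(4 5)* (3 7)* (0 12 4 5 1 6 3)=(0 12 4 1 6 3 7)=[12, 6, 2, 7, 1, 5, 3, 0, 8, 9, 10, 11, 4]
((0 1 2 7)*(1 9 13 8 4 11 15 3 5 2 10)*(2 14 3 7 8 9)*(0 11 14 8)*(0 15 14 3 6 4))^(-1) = (0 8 5 3 4 6 14 11 7 15 2)(1 10)(9 13)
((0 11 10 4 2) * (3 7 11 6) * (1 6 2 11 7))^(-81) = ((0 2)(1 6 3)(4 11 10))^(-81) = (11)(0 2)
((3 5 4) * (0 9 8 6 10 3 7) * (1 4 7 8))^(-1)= (0 7 5 3 10 6 8 4 1 9)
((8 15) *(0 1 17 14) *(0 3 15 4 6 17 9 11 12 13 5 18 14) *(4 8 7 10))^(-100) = ((0 1 9 11 12 13 5 18 14 3 15 7 10 4 6 17))^(-100) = (0 10 14 12)(1 4 3 13)(5 9 6 15)(7 18 11 17)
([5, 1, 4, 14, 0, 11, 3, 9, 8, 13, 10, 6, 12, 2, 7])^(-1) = (0 4 2 13 9 7 14 3 6 11 5)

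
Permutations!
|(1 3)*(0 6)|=|(0 6)(1 3)|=2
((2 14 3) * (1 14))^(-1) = (1 2 3 14) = ((1 14 3 2))^(-1)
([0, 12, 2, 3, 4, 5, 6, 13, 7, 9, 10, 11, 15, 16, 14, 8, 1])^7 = [0, 1, 2, 3, 4, 5, 6, 7, 8, 9, 10, 11, 12, 13, 14, 15, 16]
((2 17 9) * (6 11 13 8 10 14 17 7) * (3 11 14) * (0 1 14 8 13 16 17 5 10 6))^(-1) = ((0 1 14 5 10 3 11 16 17 9 2 7)(6 8))^(-1) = (0 7 2 9 17 16 11 3 10 5 14 1)(6 8)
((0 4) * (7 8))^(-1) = (0 4)(7 8) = ((0 4)(7 8))^(-1)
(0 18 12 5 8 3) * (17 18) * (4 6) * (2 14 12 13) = [17, 1, 14, 0, 6, 8, 4, 7, 3, 9, 10, 11, 5, 2, 12, 15, 16, 18, 13] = (0 17 18 13 2 14 12 5 8 3)(4 6)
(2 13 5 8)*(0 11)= [11, 1, 13, 3, 4, 8, 6, 7, 2, 9, 10, 0, 12, 5]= (0 11)(2 13 5 8)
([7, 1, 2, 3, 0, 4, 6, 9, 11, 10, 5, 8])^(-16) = (11)(0 9 5)(4 7 10)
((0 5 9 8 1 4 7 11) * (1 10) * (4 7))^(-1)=((0 5 9 8 10 1 7 11))^(-1)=(0 11 7 1 10 8 9 5)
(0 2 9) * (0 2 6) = (0 6)(2 9) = [6, 1, 9, 3, 4, 5, 0, 7, 8, 2]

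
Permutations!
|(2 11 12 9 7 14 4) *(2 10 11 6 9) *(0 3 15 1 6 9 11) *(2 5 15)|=|(0 3 2 9 7 14 4 10)(1 6 11 12 5 15)|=24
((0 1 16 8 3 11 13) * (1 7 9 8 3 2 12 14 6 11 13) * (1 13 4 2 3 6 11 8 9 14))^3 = (0 11 7 13 14)(1 8 2 16 3 12 6 4)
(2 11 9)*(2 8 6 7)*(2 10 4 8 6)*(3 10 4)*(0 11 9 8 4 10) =(0 11 8 2 9 6 7 10 3) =[11, 1, 9, 0, 4, 5, 7, 10, 2, 6, 3, 8]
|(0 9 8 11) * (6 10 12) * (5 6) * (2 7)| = 4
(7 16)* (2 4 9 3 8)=[0, 1, 4, 8, 9, 5, 6, 16, 2, 3, 10, 11, 12, 13, 14, 15, 7]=(2 4 9 3 8)(7 16)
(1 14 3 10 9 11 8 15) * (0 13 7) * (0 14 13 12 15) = [12, 13, 2, 10, 4, 5, 6, 14, 0, 11, 9, 8, 15, 7, 3, 1] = (0 12 15 1 13 7 14 3 10 9 11 8)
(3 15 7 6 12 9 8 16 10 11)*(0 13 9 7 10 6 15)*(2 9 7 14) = (0 13 7 15 10 11 3)(2 9 8 16 6 12 14) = [13, 1, 9, 0, 4, 5, 12, 15, 16, 8, 11, 3, 14, 7, 2, 10, 6]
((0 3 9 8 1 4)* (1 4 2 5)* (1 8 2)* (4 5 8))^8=((0 3 9 2 8 5 4))^8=(0 3 9 2 8 5 4)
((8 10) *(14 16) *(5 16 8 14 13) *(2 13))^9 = (2 13 5 16)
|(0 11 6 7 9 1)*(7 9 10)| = 10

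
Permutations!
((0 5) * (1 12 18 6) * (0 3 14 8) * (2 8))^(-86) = ((0 5 3 14 2 8)(1 12 18 6))^(-86) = (0 2 3)(1 18)(5 8 14)(6 12)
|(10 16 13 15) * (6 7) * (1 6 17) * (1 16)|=8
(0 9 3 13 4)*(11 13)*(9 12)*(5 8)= [12, 1, 2, 11, 0, 8, 6, 7, 5, 3, 10, 13, 9, 4]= (0 12 9 3 11 13 4)(5 8)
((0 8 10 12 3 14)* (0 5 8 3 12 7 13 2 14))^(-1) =((0 3)(2 14 5 8 10 7 13))^(-1) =(0 3)(2 13 7 10 8 5 14)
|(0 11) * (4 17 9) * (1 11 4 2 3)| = 8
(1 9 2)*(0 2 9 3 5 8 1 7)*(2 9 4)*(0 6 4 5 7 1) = (0 9 5 8)(1 3 7 6 4 2) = [9, 3, 1, 7, 2, 8, 4, 6, 0, 5]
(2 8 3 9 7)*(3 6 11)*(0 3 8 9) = (0 3)(2 9 7)(6 11 8) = [3, 1, 9, 0, 4, 5, 11, 2, 6, 7, 10, 8]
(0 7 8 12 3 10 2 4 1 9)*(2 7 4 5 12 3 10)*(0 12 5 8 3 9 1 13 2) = (0 4 13 2 8 9 12 10 7 3) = [4, 1, 8, 0, 13, 5, 6, 3, 9, 12, 7, 11, 10, 2]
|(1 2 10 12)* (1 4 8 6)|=|(1 2 10 12 4 8 6)|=7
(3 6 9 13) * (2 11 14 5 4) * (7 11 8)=(2 8 7 11 14 5 4)(3 6 9 13)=[0, 1, 8, 6, 2, 4, 9, 11, 7, 13, 10, 14, 12, 3, 5]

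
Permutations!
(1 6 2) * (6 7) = (1 7 6 2) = [0, 7, 1, 3, 4, 5, 2, 6]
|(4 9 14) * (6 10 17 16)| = 12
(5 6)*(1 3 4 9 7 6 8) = (1 3 4 9 7 6 5 8) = [0, 3, 2, 4, 9, 8, 5, 6, 1, 7]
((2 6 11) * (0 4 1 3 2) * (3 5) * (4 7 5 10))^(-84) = ((0 7 5 3 2 6 11)(1 10 4))^(-84) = (11)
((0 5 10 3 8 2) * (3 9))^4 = ((0 5 10 9 3 8 2))^4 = (0 3 5 8 10 2 9)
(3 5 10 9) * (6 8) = (3 5 10 9)(6 8) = [0, 1, 2, 5, 4, 10, 8, 7, 6, 3, 9]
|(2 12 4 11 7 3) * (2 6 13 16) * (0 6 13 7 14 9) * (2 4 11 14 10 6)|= |(0 2 12 11 10 6 7 3 13 16 4 14 9)|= 13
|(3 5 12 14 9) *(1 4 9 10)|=|(1 4 9 3 5 12 14 10)|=8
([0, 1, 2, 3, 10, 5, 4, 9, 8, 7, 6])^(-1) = (4 6 10)(7 9)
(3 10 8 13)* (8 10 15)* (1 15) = (1 15 8 13 3) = [0, 15, 2, 1, 4, 5, 6, 7, 13, 9, 10, 11, 12, 3, 14, 8]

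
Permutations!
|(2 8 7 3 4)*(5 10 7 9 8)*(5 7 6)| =12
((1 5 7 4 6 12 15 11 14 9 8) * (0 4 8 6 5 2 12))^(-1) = ((0 4 5 7 8 1 2 12 15 11 14 9 6))^(-1) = (0 6 9 14 11 15 12 2 1 8 7 5 4)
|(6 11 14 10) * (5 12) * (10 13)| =|(5 12)(6 11 14 13 10)| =10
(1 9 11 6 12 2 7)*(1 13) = [0, 9, 7, 3, 4, 5, 12, 13, 8, 11, 10, 6, 2, 1] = (1 9 11 6 12 2 7 13)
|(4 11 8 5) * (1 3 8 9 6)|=8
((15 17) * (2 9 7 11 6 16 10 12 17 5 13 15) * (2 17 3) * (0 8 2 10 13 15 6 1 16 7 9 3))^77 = ((17)(0 8 2 3 10 12)(1 16 13 6 7 11)(5 15))^77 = (17)(0 12 10 3 2 8)(1 11 7 6 13 16)(5 15)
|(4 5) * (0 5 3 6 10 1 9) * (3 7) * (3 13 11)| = |(0 5 4 7 13 11 3 6 10 1 9)| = 11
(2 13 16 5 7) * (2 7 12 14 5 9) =(2 13 16 9)(5 12 14) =[0, 1, 13, 3, 4, 12, 6, 7, 8, 2, 10, 11, 14, 16, 5, 15, 9]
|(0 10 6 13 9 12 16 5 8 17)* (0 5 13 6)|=12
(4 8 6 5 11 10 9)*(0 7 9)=(0 7 9 4 8 6 5 11 10)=[7, 1, 2, 3, 8, 11, 5, 9, 6, 4, 0, 10]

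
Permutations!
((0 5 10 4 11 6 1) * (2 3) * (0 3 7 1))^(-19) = (0 6 11 4 10 5)(1 3 2 7)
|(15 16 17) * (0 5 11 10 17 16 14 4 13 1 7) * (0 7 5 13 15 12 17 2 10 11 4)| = 14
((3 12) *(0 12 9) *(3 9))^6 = ((0 12 9))^6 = (12)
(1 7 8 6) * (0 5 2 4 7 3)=(0 5 2 4 7 8 6 1 3)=[5, 3, 4, 0, 7, 2, 1, 8, 6]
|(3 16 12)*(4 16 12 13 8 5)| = 10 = |(3 12)(4 16 13 8 5)|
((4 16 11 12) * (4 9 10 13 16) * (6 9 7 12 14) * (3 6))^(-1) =((3 6 9 10 13 16 11 14)(7 12))^(-1) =(3 14 11 16 13 10 9 6)(7 12)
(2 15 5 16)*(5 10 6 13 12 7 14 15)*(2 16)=(16)(2 5)(6 13 12 7 14 15 10)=[0, 1, 5, 3, 4, 2, 13, 14, 8, 9, 6, 11, 7, 12, 15, 10, 16]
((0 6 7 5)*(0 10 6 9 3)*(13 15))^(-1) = ((0 9 3)(5 10 6 7)(13 15))^(-1) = (0 3 9)(5 7 6 10)(13 15)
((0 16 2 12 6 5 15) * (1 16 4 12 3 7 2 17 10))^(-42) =(1 17)(10 16) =((0 4 12 6 5 15)(1 16 17 10)(2 3 7))^(-42)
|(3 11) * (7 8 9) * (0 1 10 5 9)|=|(0 1 10 5 9 7 8)(3 11)|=14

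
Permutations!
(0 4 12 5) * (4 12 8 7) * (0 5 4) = (0 12 4 8 7) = [12, 1, 2, 3, 8, 5, 6, 0, 7, 9, 10, 11, 4]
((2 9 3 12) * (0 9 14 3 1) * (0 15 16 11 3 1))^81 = ((0 9)(1 15 16 11 3 12 2 14))^81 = (0 9)(1 15 16 11 3 12 2 14)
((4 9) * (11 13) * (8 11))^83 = (4 9)(8 13 11)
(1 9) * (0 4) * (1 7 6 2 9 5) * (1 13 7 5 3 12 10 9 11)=(0 4)(1 3 12 10 9 5 13 7 6 2 11)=[4, 3, 11, 12, 0, 13, 2, 6, 8, 5, 9, 1, 10, 7]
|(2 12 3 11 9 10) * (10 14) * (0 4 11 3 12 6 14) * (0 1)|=20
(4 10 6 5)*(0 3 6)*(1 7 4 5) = (0 3 6 1 7 4 10) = [3, 7, 2, 6, 10, 5, 1, 4, 8, 9, 0]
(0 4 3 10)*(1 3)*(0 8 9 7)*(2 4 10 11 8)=(0 10 2 4 1 3 11 8 9 7)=[10, 3, 4, 11, 1, 5, 6, 0, 9, 7, 2, 8]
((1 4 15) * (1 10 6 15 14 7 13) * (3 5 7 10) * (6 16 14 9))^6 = ((1 4 9 6 15 3 5 7 13)(10 16 14))^6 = (16)(1 5 6)(3 9 13)(4 7 15)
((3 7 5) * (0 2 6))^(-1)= ((0 2 6)(3 7 5))^(-1)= (0 6 2)(3 5 7)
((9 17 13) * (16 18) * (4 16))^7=(4 16 18)(9 17 13)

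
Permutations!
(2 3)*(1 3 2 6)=(1 3 6)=[0, 3, 2, 6, 4, 5, 1]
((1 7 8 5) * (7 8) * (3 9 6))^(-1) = ((1 8 5)(3 9 6))^(-1) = (1 5 8)(3 6 9)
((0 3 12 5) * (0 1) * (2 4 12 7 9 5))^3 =(12)(0 9)(1 7)(3 5)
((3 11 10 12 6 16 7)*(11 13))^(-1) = (3 7 16 6 12 10 11 13)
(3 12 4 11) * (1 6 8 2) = (1 6 8 2)(3 12 4 11) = [0, 6, 1, 12, 11, 5, 8, 7, 2, 9, 10, 3, 4]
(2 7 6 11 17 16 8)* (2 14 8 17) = (2 7 6 11)(8 14)(16 17) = [0, 1, 7, 3, 4, 5, 11, 6, 14, 9, 10, 2, 12, 13, 8, 15, 17, 16]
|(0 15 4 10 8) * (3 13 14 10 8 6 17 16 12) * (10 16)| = 60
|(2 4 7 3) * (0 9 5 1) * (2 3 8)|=4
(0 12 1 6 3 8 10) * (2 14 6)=(0 12 1 2 14 6 3 8 10)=[12, 2, 14, 8, 4, 5, 3, 7, 10, 9, 0, 11, 1, 13, 6]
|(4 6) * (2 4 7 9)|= 5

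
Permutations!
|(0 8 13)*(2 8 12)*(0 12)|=4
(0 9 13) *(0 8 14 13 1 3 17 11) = (0 9 1 3 17 11)(8 14 13) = [9, 3, 2, 17, 4, 5, 6, 7, 14, 1, 10, 0, 12, 8, 13, 15, 16, 11]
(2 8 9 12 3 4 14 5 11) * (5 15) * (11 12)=(2 8 9 11)(3 4 14 15 5 12)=[0, 1, 8, 4, 14, 12, 6, 7, 9, 11, 10, 2, 3, 13, 15, 5]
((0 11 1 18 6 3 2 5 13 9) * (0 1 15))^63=((0 11 15)(1 18 6 3 2 5 13 9))^63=(1 9 13 5 2 3 6 18)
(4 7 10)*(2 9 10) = (2 9 10 4 7) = [0, 1, 9, 3, 7, 5, 6, 2, 8, 10, 4]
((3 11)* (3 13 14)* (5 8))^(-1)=((3 11 13 14)(5 8))^(-1)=(3 14 13 11)(5 8)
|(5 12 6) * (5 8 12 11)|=6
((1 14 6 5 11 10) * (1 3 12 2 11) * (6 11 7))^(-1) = (1 5 6 7 2 12 3 10 11 14)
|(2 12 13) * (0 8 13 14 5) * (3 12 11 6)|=|(0 8 13 2 11 6 3 12 14 5)|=10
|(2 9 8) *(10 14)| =6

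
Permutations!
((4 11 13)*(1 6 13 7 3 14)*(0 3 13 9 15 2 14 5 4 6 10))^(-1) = (0 10 1 14 2 15 9 6 13 7 11 4 5 3)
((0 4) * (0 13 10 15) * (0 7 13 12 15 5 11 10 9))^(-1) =(0 9 13 7 15 12 4)(5 10 11)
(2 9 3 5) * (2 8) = [0, 1, 9, 5, 4, 8, 6, 7, 2, 3] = (2 9 3 5 8)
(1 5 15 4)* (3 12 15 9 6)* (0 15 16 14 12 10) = (0 15 4 1 5 9 6 3 10)(12 16 14) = [15, 5, 2, 10, 1, 9, 3, 7, 8, 6, 0, 11, 16, 13, 12, 4, 14]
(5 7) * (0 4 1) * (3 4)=(0 3 4 1)(5 7)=[3, 0, 2, 4, 1, 7, 6, 5]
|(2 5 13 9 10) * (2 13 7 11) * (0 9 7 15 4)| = 10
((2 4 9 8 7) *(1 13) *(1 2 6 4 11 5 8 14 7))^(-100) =((1 13 2 11 5 8)(4 9 14 7 6))^(-100) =(14)(1 2 5)(8 13 11)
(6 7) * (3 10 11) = [0, 1, 2, 10, 4, 5, 7, 6, 8, 9, 11, 3] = (3 10 11)(6 7)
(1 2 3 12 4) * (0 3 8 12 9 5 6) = [3, 2, 8, 9, 1, 6, 0, 7, 12, 5, 10, 11, 4] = (0 3 9 5 6)(1 2 8 12 4)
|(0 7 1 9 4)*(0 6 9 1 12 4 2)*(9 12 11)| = 15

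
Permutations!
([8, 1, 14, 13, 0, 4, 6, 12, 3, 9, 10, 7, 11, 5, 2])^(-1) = [4, 1, 14, 8, 5, 13, 6, 11, 0, 9, 10, 12, 7, 3, 2]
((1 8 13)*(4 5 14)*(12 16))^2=(16)(1 13 8)(4 14 5)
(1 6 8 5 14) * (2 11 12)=(1 6 8 5 14)(2 11 12)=[0, 6, 11, 3, 4, 14, 8, 7, 5, 9, 10, 12, 2, 13, 1]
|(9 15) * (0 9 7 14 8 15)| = |(0 9)(7 14 8 15)| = 4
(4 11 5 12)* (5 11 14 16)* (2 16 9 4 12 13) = (2 16 5 13)(4 14 9) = [0, 1, 16, 3, 14, 13, 6, 7, 8, 4, 10, 11, 12, 2, 9, 15, 5]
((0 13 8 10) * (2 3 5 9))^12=((0 13 8 10)(2 3 5 9))^12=(13)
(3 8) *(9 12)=(3 8)(9 12)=[0, 1, 2, 8, 4, 5, 6, 7, 3, 12, 10, 11, 9]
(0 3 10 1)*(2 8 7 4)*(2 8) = [3, 0, 2, 10, 8, 5, 6, 4, 7, 9, 1] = (0 3 10 1)(4 8 7)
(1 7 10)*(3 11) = [0, 7, 2, 11, 4, 5, 6, 10, 8, 9, 1, 3] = (1 7 10)(3 11)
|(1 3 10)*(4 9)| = 6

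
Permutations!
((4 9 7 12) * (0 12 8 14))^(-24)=(0 7 12 8 4 14 9)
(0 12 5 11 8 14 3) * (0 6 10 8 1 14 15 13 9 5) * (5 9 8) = (0 12)(1 14 3 6 10 5 11)(8 15 13) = [12, 14, 2, 6, 4, 11, 10, 7, 15, 9, 5, 1, 0, 8, 3, 13]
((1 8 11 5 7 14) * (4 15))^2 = ((1 8 11 5 7 14)(4 15))^2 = (15)(1 11 7)(5 14 8)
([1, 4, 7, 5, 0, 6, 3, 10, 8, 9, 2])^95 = (0 4 1)(2 10 7)(3 6 5)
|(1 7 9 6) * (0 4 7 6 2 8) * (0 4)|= 10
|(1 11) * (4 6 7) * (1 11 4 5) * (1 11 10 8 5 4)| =12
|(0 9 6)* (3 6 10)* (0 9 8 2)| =12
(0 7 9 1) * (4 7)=(0 4 7 9 1)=[4, 0, 2, 3, 7, 5, 6, 9, 8, 1]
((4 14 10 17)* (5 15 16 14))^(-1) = (4 17 10 14 16 15 5)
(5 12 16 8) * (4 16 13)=[0, 1, 2, 3, 16, 12, 6, 7, 5, 9, 10, 11, 13, 4, 14, 15, 8]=(4 16 8 5 12 13)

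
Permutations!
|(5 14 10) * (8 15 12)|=3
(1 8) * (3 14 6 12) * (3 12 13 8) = (1 3 14 6 13 8) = [0, 3, 2, 14, 4, 5, 13, 7, 1, 9, 10, 11, 12, 8, 6]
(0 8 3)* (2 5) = (0 8 3)(2 5) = [8, 1, 5, 0, 4, 2, 6, 7, 3]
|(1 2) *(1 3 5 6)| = |(1 2 3 5 6)| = 5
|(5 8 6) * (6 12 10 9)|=|(5 8 12 10 9 6)|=6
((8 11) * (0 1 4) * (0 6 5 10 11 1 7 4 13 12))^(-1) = ((0 7 4 6 5 10 11 8 1 13 12))^(-1) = (0 12 13 1 8 11 10 5 6 4 7)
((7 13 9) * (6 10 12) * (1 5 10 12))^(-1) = ((1 5 10)(6 12)(7 13 9))^(-1) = (1 10 5)(6 12)(7 9 13)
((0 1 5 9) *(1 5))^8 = (0 9 5) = ((0 5 9))^8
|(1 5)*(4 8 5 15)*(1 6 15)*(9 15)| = 6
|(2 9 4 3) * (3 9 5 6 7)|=10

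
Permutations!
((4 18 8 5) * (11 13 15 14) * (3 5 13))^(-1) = ((3 5 4 18 8 13 15 14 11))^(-1) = (3 11 14 15 13 8 18 4 5)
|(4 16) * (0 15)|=|(0 15)(4 16)|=2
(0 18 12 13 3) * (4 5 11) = (0 18 12 13 3)(4 5 11) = [18, 1, 2, 0, 5, 11, 6, 7, 8, 9, 10, 4, 13, 3, 14, 15, 16, 17, 12]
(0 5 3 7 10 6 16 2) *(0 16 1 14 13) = [5, 14, 16, 7, 4, 3, 1, 10, 8, 9, 6, 11, 12, 0, 13, 15, 2] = (0 5 3 7 10 6 1 14 13)(2 16)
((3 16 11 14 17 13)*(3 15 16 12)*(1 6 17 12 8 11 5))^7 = (17)(3 11 12 8 14)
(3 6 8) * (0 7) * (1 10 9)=(0 7)(1 10 9)(3 6 8)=[7, 10, 2, 6, 4, 5, 8, 0, 3, 1, 9]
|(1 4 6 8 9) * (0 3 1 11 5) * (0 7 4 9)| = 10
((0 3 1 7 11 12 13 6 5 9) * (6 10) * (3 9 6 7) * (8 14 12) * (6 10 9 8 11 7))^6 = ((0 8 14 12 13 9)(1 3)(5 10 6))^6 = (14)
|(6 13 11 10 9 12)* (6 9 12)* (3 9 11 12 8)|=8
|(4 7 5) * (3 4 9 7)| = |(3 4)(5 9 7)| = 6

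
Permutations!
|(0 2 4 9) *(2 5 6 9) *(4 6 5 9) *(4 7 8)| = 10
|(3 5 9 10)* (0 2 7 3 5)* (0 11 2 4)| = 12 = |(0 4)(2 7 3 11)(5 9 10)|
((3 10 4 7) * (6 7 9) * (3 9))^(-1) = (3 4 10)(6 9 7)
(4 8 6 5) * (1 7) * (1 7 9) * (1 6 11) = [0, 9, 2, 3, 8, 4, 5, 7, 11, 6, 10, 1] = (1 9 6 5 4 8 11)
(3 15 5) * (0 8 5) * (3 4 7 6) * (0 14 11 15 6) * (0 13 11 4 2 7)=[8, 1, 7, 6, 0, 2, 3, 13, 5, 9, 10, 15, 12, 11, 4, 14]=(0 8 5 2 7 13 11 15 14 4)(3 6)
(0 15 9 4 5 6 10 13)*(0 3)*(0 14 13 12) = (0 15 9 4 5 6 10 12)(3 14 13) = [15, 1, 2, 14, 5, 6, 10, 7, 8, 4, 12, 11, 0, 3, 13, 9]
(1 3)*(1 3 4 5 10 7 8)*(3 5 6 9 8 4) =(1 3 5 10 7 4 6 9 8) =[0, 3, 2, 5, 6, 10, 9, 4, 1, 8, 7]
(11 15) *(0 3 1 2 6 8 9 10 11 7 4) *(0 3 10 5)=(0 10 11 15 7 4 3 1 2 6 8 9 5)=[10, 2, 6, 1, 3, 0, 8, 4, 9, 5, 11, 15, 12, 13, 14, 7]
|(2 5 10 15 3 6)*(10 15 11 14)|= 15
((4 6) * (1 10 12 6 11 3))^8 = ((1 10 12 6 4 11 3))^8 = (1 10 12 6 4 11 3)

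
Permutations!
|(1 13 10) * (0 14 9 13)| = 6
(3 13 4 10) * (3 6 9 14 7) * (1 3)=[0, 3, 2, 13, 10, 5, 9, 1, 8, 14, 6, 11, 12, 4, 7]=(1 3 13 4 10 6 9 14 7)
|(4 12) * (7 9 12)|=|(4 7 9 12)|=4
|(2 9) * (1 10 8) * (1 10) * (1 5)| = |(1 5)(2 9)(8 10)| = 2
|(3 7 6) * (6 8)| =4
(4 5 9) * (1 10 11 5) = (1 10 11 5 9 4) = [0, 10, 2, 3, 1, 9, 6, 7, 8, 4, 11, 5]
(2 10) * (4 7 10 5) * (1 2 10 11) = [0, 2, 5, 3, 7, 4, 6, 11, 8, 9, 10, 1] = (1 2 5 4 7 11)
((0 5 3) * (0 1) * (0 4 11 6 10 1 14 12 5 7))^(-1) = (0 7)(1 10 6 11 4)(3 5 12 14)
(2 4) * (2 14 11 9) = (2 4 14 11 9) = [0, 1, 4, 3, 14, 5, 6, 7, 8, 2, 10, 9, 12, 13, 11]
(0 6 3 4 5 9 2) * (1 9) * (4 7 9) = (0 6 3 7 9 2)(1 4 5) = [6, 4, 0, 7, 5, 1, 3, 9, 8, 2]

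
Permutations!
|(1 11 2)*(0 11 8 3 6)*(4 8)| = 8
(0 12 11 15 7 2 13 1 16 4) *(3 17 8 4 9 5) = (0 12 11 15 7 2 13 1 16 9 5 3 17 8 4) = [12, 16, 13, 17, 0, 3, 6, 2, 4, 5, 10, 15, 11, 1, 14, 7, 9, 8]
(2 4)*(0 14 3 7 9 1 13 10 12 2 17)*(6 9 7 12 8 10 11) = (0 14 3 12 2 4 17)(1 13 11 6 9)(8 10) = [14, 13, 4, 12, 17, 5, 9, 7, 10, 1, 8, 6, 2, 11, 3, 15, 16, 0]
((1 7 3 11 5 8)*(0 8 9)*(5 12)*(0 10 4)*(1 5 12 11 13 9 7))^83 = ((0 8 5 7 3 13 9 10 4))^83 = (0 5 3 9 4 8 7 13 10)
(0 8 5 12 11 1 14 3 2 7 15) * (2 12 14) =(0 8 5 14 3 12 11 1 2 7 15) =[8, 2, 7, 12, 4, 14, 6, 15, 5, 9, 10, 1, 11, 13, 3, 0]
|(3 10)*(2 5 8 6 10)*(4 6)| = 7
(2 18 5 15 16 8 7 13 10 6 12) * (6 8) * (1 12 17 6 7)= (1 12 2 18 5 15 16 7 13 10 8)(6 17)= [0, 12, 18, 3, 4, 15, 17, 13, 1, 9, 8, 11, 2, 10, 14, 16, 7, 6, 5]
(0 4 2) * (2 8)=(0 4 8 2)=[4, 1, 0, 3, 8, 5, 6, 7, 2]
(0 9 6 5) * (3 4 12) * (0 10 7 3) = (0 9 6 5 10 7 3 4 12) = [9, 1, 2, 4, 12, 10, 5, 3, 8, 6, 7, 11, 0]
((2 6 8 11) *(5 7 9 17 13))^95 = (17)(2 11 8 6)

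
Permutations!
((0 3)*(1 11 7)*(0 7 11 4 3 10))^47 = (11)(0 10)(1 7 3 4)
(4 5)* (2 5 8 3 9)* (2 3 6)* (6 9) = (2 5 4 8 9 3 6) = [0, 1, 5, 6, 8, 4, 2, 7, 9, 3]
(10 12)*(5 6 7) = (5 6 7)(10 12) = [0, 1, 2, 3, 4, 6, 7, 5, 8, 9, 12, 11, 10]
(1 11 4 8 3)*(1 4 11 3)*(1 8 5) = (11)(1 3 4 5) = [0, 3, 2, 4, 5, 1, 6, 7, 8, 9, 10, 11]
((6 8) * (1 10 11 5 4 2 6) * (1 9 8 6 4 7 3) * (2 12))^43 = (1 10 11 5 7 3)(2 4 12)(8 9)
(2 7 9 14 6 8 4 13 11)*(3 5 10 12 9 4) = (2 7 4 13 11)(3 5 10 12 9 14 6 8) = [0, 1, 7, 5, 13, 10, 8, 4, 3, 14, 12, 2, 9, 11, 6]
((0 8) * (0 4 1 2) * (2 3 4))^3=(8)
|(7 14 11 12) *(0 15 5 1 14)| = |(0 15 5 1 14 11 12 7)| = 8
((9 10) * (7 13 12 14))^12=((7 13 12 14)(9 10))^12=(14)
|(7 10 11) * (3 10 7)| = |(3 10 11)| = 3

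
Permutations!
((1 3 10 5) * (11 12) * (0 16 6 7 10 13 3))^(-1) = (0 1 5 10 7 6 16)(3 13)(11 12)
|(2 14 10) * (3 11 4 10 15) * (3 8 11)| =7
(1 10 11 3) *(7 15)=(1 10 11 3)(7 15)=[0, 10, 2, 1, 4, 5, 6, 15, 8, 9, 11, 3, 12, 13, 14, 7]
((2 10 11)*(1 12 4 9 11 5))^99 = ((1 12 4 9 11 2 10 5))^99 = (1 9 10 12 11 5 4 2)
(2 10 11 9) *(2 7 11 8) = (2 10 8)(7 11 9) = [0, 1, 10, 3, 4, 5, 6, 11, 2, 7, 8, 9]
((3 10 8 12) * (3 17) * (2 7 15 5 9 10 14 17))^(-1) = (2 12 8 10 9 5 15 7)(3 17 14)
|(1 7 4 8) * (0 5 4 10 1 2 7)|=8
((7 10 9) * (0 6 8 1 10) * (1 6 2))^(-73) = ((0 2 1 10 9 7)(6 8))^(-73) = (0 7 9 10 1 2)(6 8)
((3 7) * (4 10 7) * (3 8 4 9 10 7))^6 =(10)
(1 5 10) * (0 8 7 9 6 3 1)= (0 8 7 9 6 3 1 5 10)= [8, 5, 2, 1, 4, 10, 3, 9, 7, 6, 0]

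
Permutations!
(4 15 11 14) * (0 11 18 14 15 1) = (0 11 15 18 14 4 1) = [11, 0, 2, 3, 1, 5, 6, 7, 8, 9, 10, 15, 12, 13, 4, 18, 16, 17, 14]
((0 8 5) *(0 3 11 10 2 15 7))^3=(0 3 2)(5 10 7)(8 11 15)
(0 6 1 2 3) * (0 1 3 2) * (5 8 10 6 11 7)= (0 11 7 5 8 10 6 3 1)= [11, 0, 2, 1, 4, 8, 3, 5, 10, 9, 6, 7]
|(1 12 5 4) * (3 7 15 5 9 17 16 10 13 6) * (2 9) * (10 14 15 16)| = |(1 12 2 9 17 10 13 6 3 7 16 14 15 5 4)| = 15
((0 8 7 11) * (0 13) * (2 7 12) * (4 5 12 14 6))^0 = ((0 8 14 6 4 5 12 2 7 11 13))^0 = (14)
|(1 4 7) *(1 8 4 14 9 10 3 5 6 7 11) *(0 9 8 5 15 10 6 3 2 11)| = 14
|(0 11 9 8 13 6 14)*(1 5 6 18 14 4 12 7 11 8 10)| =45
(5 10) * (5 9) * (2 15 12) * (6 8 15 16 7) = [0, 1, 16, 3, 4, 10, 8, 6, 15, 5, 9, 11, 2, 13, 14, 12, 7] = (2 16 7 6 8 15 12)(5 10 9)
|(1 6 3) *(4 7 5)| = 3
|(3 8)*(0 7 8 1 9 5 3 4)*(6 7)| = |(0 6 7 8 4)(1 9 5 3)| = 20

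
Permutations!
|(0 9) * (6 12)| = |(0 9)(6 12)| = 2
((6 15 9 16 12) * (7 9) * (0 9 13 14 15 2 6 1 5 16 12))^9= ((0 9 12 1 5 16)(2 6)(7 13 14 15))^9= (0 1)(2 6)(5 9)(7 13 14 15)(12 16)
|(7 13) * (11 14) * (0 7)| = |(0 7 13)(11 14)| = 6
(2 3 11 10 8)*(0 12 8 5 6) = (0 12 8 2 3 11 10 5 6) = [12, 1, 3, 11, 4, 6, 0, 7, 2, 9, 5, 10, 8]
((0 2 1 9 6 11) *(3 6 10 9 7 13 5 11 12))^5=((0 2 1 7 13 5 11)(3 6 12)(9 10))^5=(0 5 7 2 11 13 1)(3 12 6)(9 10)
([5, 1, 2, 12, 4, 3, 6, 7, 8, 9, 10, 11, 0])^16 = [0, 1, 2, 3, 4, 5, 6, 7, 8, 9, 10, 11, 12]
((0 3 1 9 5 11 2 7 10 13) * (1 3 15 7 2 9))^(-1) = ((0 15 7 10 13)(5 11 9))^(-1) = (0 13 10 7 15)(5 9 11)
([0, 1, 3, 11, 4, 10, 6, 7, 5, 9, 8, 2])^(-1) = (2 11 3)(5 8 10)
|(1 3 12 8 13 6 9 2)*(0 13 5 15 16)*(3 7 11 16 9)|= 14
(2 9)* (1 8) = (1 8)(2 9) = [0, 8, 9, 3, 4, 5, 6, 7, 1, 2]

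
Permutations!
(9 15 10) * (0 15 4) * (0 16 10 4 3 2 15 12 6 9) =(0 12 6 9 3 2 15 4 16 10) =[12, 1, 15, 2, 16, 5, 9, 7, 8, 3, 0, 11, 6, 13, 14, 4, 10]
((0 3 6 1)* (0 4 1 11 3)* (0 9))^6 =(11)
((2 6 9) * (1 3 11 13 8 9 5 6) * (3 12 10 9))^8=(13)(1 9 12 2 10)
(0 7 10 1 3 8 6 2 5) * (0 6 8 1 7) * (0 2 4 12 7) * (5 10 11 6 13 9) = (0 2 10)(1 3)(4 12 7 11 6)(5 13 9) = [2, 3, 10, 1, 12, 13, 4, 11, 8, 5, 0, 6, 7, 9]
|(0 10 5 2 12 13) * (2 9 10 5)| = 7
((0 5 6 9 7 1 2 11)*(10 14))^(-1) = (0 11 2 1 7 9 6 5)(10 14)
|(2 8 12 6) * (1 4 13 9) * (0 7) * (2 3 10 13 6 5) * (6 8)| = |(0 7)(1 4 8 12 5 2 6 3 10 13 9)| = 22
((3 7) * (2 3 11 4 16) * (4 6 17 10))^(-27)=(17)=((2 3 7 11 6 17 10 4 16))^(-27)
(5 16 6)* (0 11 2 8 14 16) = (0 11 2 8 14 16 6 5) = [11, 1, 8, 3, 4, 0, 5, 7, 14, 9, 10, 2, 12, 13, 16, 15, 6]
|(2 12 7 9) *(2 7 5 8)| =4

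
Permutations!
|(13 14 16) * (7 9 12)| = 3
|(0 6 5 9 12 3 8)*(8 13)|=8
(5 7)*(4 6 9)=(4 6 9)(5 7)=[0, 1, 2, 3, 6, 7, 9, 5, 8, 4]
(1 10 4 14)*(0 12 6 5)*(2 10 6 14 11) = (0 12 14 1 6 5)(2 10 4 11) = [12, 6, 10, 3, 11, 0, 5, 7, 8, 9, 4, 2, 14, 13, 1]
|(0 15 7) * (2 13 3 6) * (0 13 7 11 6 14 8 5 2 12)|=|(0 15 11 6 12)(2 7 13 3 14 8 5)|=35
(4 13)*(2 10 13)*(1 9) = (1 9)(2 10 13 4) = [0, 9, 10, 3, 2, 5, 6, 7, 8, 1, 13, 11, 12, 4]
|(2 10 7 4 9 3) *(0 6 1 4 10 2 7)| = 8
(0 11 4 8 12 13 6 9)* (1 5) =(0 11 4 8 12 13 6 9)(1 5) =[11, 5, 2, 3, 8, 1, 9, 7, 12, 0, 10, 4, 13, 6]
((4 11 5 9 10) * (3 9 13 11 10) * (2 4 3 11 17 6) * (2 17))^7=(2 13 5 11 9 3 10 4)(6 17)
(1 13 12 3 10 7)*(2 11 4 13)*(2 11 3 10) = [0, 11, 3, 2, 13, 5, 6, 1, 8, 9, 7, 4, 10, 12] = (1 11 4 13 12 10 7)(2 3)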